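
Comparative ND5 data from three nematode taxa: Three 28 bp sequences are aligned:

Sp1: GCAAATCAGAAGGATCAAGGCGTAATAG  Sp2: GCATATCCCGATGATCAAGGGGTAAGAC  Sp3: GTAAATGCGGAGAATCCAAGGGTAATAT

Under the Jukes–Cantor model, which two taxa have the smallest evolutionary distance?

Sp1–Sp2: 8/28 differ, p = 0.286, d = 0.360.
Sp1–Sp3: 9/28 differ, p = 0.321, d = 0.420.
Sp2–Sp3: 10/28 differ, p = 0.357, d = 0.485.
The smallest distance is between Sp1 and Sp2.

Sp1 and Sp2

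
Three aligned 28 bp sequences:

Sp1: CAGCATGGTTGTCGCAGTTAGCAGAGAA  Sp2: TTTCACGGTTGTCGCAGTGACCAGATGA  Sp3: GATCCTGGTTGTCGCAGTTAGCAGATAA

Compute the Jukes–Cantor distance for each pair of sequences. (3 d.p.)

Sp1–Sp2: 8/28 sites differ → p ≈ 0.285714, d = −0.75 ln(1 − 0.380952) = 0.359679 ≈ 0.360.
Sp1–Sp3: 4/28 sites differ → p ≈ 0.142857, d = −0.75 ln(1 − 0.190476) = 0.158482 ≈ 0.158.
Sp2–Sp3: 7/28 sites differ → p = 0.25, d = −0.75 ln(1 − 0.333333) = 0.304098 ≈ 0.304.

d(Sp1,Sp2) = 0.360, d(Sp1,Sp3) = 0.158, d(Sp2,Sp3) = 0.304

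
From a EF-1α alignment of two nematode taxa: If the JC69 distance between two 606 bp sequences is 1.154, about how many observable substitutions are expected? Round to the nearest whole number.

Invert JC69: p = (3/4)(1 − e^(−4d/3)) = 0.75 × (1 − e^(-1.538667)) = 0.75 × (1 − 0.214667) = 0.589000.
Expected differing sites = pL ≈ 0.589000 × 606 = 356.934 ≈ 357.

357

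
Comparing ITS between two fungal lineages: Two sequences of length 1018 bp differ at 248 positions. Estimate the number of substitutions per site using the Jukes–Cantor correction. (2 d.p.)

0.29

p = 248/1018 ≈ 0.243615.
d = −(3/4) ln(1 − 4p/3) = −0.75 ln(1 − 0.32482) = −0.75 ln(0.67518)
  = −0.75 × (-0.392776) = 0.294582 substitutions/site.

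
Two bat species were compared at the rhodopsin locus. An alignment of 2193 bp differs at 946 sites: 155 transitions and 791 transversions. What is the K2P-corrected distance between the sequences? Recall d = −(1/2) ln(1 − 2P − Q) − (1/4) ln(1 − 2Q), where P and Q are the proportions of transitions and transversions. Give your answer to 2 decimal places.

0.67

P = 155/2193 ≈ 0.070679 and Q = 791/2193 ≈ 0.360693.
Under the Kimura two-parameter model, d = −½ ln(1 − 2P − Q) − ¼ ln(1 − 2Q).
1 − 2P − Q = 0.497949, giving −½ ln(0.497949) = 0.348629.
1 − 2Q = 0.278614, giving −¼ ln(0.278614) = 0.319482.
d = 0.348629 + 0.319482 = 0.668111.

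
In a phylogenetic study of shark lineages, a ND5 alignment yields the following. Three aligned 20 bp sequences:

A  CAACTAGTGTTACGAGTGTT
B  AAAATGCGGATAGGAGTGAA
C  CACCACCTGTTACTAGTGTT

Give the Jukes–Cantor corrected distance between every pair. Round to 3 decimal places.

d(A,B) = 0.687, d(A,C) = 0.304, d(B,C) = 0.991

A–B: 9/20 sites differ → p = 0.45, d = −0.75 ln(1 − 0.6) = 0.687218 ≈ 0.687.
A–C: 5/20 sites differ → p = 0.25, d = −0.75 ln(1 − 0.333333) = 0.304098 ≈ 0.304.
B–C: 11/20 sites differ → p = 0.55, d = −0.75 ln(1 − 0.733333) = 0.991316 ≈ 0.991.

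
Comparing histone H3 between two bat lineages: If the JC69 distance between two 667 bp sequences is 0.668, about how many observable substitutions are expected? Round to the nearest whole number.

295

Invert JC69: p = (3/4)(1 − e^(−4d/3)) = 0.75 × (1 − e^(-0.890667)) = 0.75 × (1 − 0.410382) = 0.442214.
Expected differing sites = pL ≈ 0.442214 × 667 = 294.956738 ≈ 295.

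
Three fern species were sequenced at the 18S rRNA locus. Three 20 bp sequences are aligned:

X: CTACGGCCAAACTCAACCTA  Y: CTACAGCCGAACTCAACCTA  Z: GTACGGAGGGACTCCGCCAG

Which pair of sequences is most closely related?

X–Y: 2/20 differ, p = 0.100, d = 0.107.
X–Z: 9/20 differ, p = 0.450, d = 0.687.
Y–Z: 9/20 differ, p = 0.450, d = 0.687.
The smallest distance is between X and Y.

X and Y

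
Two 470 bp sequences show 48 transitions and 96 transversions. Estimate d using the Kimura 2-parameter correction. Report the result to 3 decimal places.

P = 48/470 ≈ 0.102128 and Q = 96/470 ≈ 0.204255.
Under the Kimura two-parameter model, d = −½ ln(1 − 2P − Q) − ¼ ln(1 − 2Q).
1 − 2P − Q = 0.591489, giving −½ ln(0.591489) = 0.262556.
1 − 2Q = 0.59149, giving −¼ ln(0.59149) = 0.131278.
d = 0.262556 + 0.131278 = 0.393834.

0.394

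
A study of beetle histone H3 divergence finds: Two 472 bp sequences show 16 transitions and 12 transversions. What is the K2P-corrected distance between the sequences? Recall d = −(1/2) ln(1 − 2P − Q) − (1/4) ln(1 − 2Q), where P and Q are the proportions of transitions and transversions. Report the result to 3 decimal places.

0.062

P = 16/472 ≈ 0.033898 and Q = 12/472 ≈ 0.025424.
Under the Kimura two-parameter model, d = −½ ln(1 − 2P − Q) − ¼ ln(1 − 2Q).
1 − 2P − Q = 0.90678, giving −½ ln(0.90678) = 0.048928.
1 − 2Q = 0.949152, giving −¼ ln(0.949152) = 0.013047.
d = 0.048928 + 0.013047 = 0.061975.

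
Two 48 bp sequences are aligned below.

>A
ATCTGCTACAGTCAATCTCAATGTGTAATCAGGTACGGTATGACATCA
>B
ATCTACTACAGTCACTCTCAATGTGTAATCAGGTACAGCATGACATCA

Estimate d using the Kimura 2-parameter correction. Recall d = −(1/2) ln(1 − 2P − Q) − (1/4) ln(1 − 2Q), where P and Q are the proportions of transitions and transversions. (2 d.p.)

Of 48 sites, 3 differences are transitions and 1 are transversions, so P = 3/48 = 0.0625 and Q = 1/48 ≈ 0.020833.
Under the Kimura two-parameter model, d = −½ ln(1 − 2P − Q) − ¼ ln(1 − 2Q).
1 − 2P − Q = 0.854167, giving −½ ln(0.854167) = 0.078814.
1 − 2Q = 0.958334, giving −¼ ln(0.958334) = 0.010640.
d = 0.078814 + 0.010640 = 0.089454.

0.09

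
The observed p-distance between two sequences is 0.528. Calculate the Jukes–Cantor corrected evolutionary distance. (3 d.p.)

d = −(3/4) ln(1 − 4p/3) = −0.75 ln(1 − 0.704) = −0.75 ln(0.296)
  = −0.75 × (-1.217396) = 0.913047 substitutions/site.

0.913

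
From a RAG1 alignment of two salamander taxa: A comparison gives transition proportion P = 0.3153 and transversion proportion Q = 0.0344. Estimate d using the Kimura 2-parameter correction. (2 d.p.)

0.56

Under the Kimura two-parameter model, d = −½ ln(1 − 2P − Q) − ¼ ln(1 − 2Q).
1 − 2P − Q = 0.335, giving −½ ln(0.335) = 0.546812.
1 − 2Q = 0.9312, giving −¼ ln(0.9312) = 0.017820.
d = 0.546812 + 0.017820 = 0.564632.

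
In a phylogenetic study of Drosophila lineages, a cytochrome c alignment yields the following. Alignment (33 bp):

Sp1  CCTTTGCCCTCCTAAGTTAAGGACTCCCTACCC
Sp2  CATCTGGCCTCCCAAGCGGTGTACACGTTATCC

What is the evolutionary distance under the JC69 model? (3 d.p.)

The sequences differ at 13 of 33 sites, so p = 13/33 ≈ 0.393939.
d = −(3/4) ln(1 − 4p/3) = −0.75 ln(1 − 0.525252) = −0.75 ln(0.474748)
  = −0.75 × (-0.744971) = 0.558728 substitutions/site.

0.559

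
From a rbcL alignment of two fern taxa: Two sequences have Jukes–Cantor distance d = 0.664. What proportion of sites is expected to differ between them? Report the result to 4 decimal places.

p = (3/4)(1 − e^(−4d/3)) = 0.75 × (1 − e^(-0.885333)) = 0.75 × (1 − 0.412577) = 0.440567.

0.4406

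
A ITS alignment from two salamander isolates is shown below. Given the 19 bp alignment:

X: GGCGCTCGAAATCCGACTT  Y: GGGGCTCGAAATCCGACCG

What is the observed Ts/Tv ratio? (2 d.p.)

0.50

Transitions are A↔G and C↔T; transversions are all other mismatches.
Transitions: 1. Transversions: 2.
R = 1/2 = 0.50.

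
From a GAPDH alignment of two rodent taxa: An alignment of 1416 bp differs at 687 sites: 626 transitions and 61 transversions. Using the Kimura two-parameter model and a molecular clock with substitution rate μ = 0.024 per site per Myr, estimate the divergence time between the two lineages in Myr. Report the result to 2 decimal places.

27.77

P = 626/1416 ≈ 0.44209 and Q = 61/1416 ≈ 0.043079.
Under the Kimura two-parameter model, d = −½ ln(1 − 2P − Q) − ¼ ln(1 − 2Q).
1 − 2P − Q = 0.072741, giving −½ ln(0.072741) = 1.310425.
1 − 2Q = 0.913842, giving −¼ ln(0.913842) = 0.022524.
d = 1.310425 + 0.022524 = 1.332949.
Under a molecular clock d = 2μt, so t = d/(2μ) = 1.332949 / (2 × 0.024) = 27.77 Myr.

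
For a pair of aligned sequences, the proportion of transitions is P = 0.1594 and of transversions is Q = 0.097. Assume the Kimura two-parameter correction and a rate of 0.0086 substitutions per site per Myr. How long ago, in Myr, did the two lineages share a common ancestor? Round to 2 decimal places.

Under the Kimura two-parameter model, d = −½ ln(1 − 2P − Q) − ¼ ln(1 − 2Q).
1 − 2P − Q = 0.5842, giving −½ ln(0.5842) = 0.268756.
1 − 2Q = 0.806, giving −¼ ln(0.806) = 0.053918.
d = 0.268756 + 0.053918 = 0.322674.
Under a molecular clock d = 2μt, so t = d/(2μ) = 0.322674 / (2 × 0.0086) = 18.76 Myr.

18.76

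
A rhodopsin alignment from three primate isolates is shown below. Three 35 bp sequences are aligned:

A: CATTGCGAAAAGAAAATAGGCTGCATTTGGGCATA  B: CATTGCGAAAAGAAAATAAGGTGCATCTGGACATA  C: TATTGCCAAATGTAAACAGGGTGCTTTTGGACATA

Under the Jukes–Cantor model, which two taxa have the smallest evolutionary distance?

A and B

A–B: 4/35 differ, p = 0.114, d = 0.124.
A–C: 8/35 differ, p = 0.229, d = 0.273.
B–C: 8/35 differ, p = 0.229, d = 0.273.
The smallest distance is between A and B.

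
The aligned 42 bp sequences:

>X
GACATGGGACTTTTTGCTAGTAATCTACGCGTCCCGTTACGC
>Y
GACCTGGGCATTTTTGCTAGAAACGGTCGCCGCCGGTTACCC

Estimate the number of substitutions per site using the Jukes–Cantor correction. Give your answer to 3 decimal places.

The sequences differ at 12 of 42 sites, so p = 12/42 ≈ 0.285714.
d = −(3/4) ln(1 − 4p/3) = −0.75 ln(1 − 0.380952) = −0.75 ln(0.619048)
  = −0.75 × (-0.479572) = 0.359679 substitutions/site.

0.360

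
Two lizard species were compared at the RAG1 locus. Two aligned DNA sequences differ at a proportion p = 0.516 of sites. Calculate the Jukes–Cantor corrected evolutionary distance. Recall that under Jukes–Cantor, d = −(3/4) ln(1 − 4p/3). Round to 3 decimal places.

d = −(3/4) ln(1 − 4p/3) = −0.75 ln(1 − 0.688) = −0.75 ln(0.312)
  = −0.75 × (-1.164752) = 0.873564 substitutions/site.

0.874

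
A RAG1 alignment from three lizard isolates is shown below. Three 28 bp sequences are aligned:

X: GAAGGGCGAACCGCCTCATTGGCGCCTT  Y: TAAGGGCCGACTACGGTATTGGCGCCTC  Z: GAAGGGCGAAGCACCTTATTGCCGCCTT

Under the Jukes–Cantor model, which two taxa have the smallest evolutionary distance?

X–Y: 9/28 differ, p = 0.321, d = 0.420.
X–Z: 4/28 differ, p = 0.143, d = 0.158.
Y–Z: 9/28 differ, p = 0.321, d = 0.420.
The smallest distance is between X and Z.

X and Z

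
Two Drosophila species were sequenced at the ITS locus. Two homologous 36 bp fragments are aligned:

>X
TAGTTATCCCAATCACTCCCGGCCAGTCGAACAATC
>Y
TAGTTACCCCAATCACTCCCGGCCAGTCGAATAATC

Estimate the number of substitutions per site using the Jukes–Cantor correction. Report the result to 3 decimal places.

0.058

The sequences differ at 2 of 36 sites (7, 32), so p = 2/36 ≈ 0.055556.
d = −(3/4) ln(1 − 4p/3) = −0.75 ln(1 − 0.074075) = −0.75 ln(0.925925)
  = −0.75 × (-0.076962) = 0.057722 substitutions/site.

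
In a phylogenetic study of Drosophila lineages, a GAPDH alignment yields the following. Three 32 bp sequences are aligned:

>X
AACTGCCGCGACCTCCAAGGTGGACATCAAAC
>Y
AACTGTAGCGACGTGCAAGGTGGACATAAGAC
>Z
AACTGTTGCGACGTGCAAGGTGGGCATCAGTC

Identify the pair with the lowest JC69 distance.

X–Y: 6/32 differ, p = 0.188, d = 0.216.
X–Z: 7/32 differ, p = 0.219, d = 0.259.
Y–Z: 4/32 differ, p = 0.125, d = 0.137.
The smallest distance is between Y and Z.

Y and Z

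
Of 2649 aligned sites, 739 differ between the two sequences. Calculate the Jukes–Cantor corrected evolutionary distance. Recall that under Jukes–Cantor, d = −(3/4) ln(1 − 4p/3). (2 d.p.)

p = 739/2649 ≈ 0.278973.
d = −(3/4) ln(1 − 4p/3) = −0.75 ln(1 − 0.371964) = −0.75 ln(0.628036)
  = −0.75 × (-0.465158) = 0.348869 substitutions/site.

0.35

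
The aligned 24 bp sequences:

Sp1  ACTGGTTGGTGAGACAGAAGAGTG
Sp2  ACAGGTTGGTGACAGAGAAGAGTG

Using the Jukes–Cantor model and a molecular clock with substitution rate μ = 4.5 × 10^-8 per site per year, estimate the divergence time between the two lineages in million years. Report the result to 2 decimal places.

1.52

The sequences differ at 3 of 24 sites (3, 13, 15), so p = 3/24 = 0.125.
d = −(3/4) ln(1 − 4p/3) = −0.75 ln(1 − 0.166667) = −0.75 ln(0.833333)
  = −0.75 × (-0.182322) = 0.136742 substitutions/site.
Under a molecular clock d = 2μt, so t = d/(2μ) = 0.136742 / (2 × 4.5 × 10^-8) = 1.52 million years.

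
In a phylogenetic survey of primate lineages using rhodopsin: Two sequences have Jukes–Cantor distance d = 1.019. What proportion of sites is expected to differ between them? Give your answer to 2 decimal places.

p = (3/4)(1 − e^(−4d/3)) = 0.75 × (1 − e^(-1.358667)) = 0.75 × (1 − 0.257003) = 0.557248.

0.56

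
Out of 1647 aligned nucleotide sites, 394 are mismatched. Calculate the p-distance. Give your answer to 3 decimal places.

p = 394/1647 = 0.239222… ≈ 0.239 (to 3 d.p.).

0.239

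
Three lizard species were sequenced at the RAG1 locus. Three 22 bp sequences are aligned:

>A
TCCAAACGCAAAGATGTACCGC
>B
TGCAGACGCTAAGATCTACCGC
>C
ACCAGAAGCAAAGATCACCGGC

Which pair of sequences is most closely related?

A–B: 4/22 differ, p = 0.182, d = 0.208.
A–C: 7/22 differ, p = 0.318, d = 0.414.
B–C: 7/22 differ, p = 0.318, d = 0.414.
The smallest distance is between A and B.

A and B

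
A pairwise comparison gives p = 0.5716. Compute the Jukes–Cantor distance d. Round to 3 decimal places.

1.077

d = −(3/4) ln(1 − 4p/3) = −0.75 ln(1 − 0.762133) = −0.75 ln(0.237867)
  = −0.75 × (-1.436044) = 1.077033 substitutions/site.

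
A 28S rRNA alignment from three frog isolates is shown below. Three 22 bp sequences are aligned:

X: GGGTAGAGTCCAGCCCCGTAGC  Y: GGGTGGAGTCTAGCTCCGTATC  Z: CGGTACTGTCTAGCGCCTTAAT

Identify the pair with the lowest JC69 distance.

X–Y: 4/22 differ, p = 0.182, d = 0.208.
X–Z: 8/22 differ, p = 0.364, d = 0.497.
Y–Z: 8/22 differ, p = 0.364, d = 0.497.
The smallest distance is between X and Y.

X and Y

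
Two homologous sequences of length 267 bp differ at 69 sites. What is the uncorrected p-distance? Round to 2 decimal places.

0.26

p = 69/267 = 0.258426… ≈ 0.26 (to 2 d.p.).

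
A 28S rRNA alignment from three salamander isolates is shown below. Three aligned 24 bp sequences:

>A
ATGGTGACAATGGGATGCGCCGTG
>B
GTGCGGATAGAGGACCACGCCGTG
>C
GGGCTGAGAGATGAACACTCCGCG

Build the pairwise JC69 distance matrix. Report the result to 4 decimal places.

d(A,B) = 0.6082, d(A,C) = 0.8240, d(B,C) = 0.3694

A–B: 10/24 sites differ → p ≈ 0.416667, d = −0.75 ln(1 − 0.555556) = 0.608198 ≈ 0.6082.
A–C: 12/24 sites differ → p = 0.5, d = −0.75 ln(1 − 0.666667) = 0.823960 ≈ 0.8240.
B–C: 7/24 sites differ → p ≈ 0.291667, d = −0.75 ln(1 − 0.388889) = 0.369358 ≈ 0.3694.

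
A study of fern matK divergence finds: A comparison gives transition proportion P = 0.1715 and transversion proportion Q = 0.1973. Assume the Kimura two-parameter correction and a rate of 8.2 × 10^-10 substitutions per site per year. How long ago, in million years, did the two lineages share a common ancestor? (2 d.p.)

313.45

Under the Kimura two-parameter model, d = −½ ln(1 − 2P − Q) − ¼ ln(1 − 2Q).
1 − 2P − Q = 0.4597, giving −½ ln(0.4597) = 0.388591.
1 − 2Q = 0.6054, giving −¼ ln(0.6054) = 0.125466.
d = 0.388591 + 0.125466 = 0.514057.
Under a molecular clock d = 2μt, so t = d/(2μ) = 0.514057 / (2 × 8.2 × 10^-10) = 313.45 million years.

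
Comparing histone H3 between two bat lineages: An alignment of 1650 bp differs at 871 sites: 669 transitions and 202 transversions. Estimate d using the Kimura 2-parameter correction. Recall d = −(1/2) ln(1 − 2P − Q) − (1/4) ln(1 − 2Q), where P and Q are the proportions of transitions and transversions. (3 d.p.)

1.424

P = 669/1650 ≈ 0.405455 and Q = 202/1650 ≈ 0.122424.
Under the Kimura two-parameter model, d = −½ ln(1 − 2P − Q) − ¼ ln(1 − 2Q).
1 − 2P − Q = 0.066666, giving −½ ln(0.066666) = 1.354030.
1 − 2Q = 0.755152, giving −¼ ln(0.755152) = 0.070209.
d = 1.354030 + 0.070209 = 1.424239.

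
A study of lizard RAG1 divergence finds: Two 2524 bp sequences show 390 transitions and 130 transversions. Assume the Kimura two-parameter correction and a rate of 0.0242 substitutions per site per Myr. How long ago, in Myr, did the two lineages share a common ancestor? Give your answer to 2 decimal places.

P = 390/2524 ≈ 0.154517 and Q = 130/2524 ≈ 0.051506.
Under the Kimura two-parameter model, d = −½ ln(1 − 2P − Q) − ¼ ln(1 − 2Q).
1 − 2P − Q = 0.63946, giving −½ ln(0.63946) = 0.223566.
1 − 2Q = 0.896988, giving −¼ ln(0.896988) = 0.027178.
d = 0.223566 + 0.027178 = 0.250744.
Under a molecular clock d = 2μt, so t = d/(2μ) = 0.250744 / (2 × 0.0242) = 5.18 Myr.

5.18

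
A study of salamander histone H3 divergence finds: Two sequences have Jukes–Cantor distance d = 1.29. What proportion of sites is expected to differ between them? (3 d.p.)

0.616

p = (3/4)(1 − e^(−4d/3)) = 0.75 × (1 − e^(-1.72)) = 0.75 × (1 − 0.179066) = 0.615701.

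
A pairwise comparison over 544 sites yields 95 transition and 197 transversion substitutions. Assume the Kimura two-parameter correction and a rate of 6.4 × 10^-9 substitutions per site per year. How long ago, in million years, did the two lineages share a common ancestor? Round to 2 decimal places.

P = 95/544 ≈ 0.174632 and Q = 197/544 ≈ 0.362132.
Under the Kimura two-parameter model, d = −½ ln(1 − 2P − Q) − ¼ ln(1 − 2Q).
1 − 2P − Q = 0.288604, giving −½ ln(0.288604) = 0.621350.
1 − 2Q = 0.275736, giving −¼ ln(0.275736) = 0.322078.
d = 0.621350 + 0.322078 = 0.943428.
Under a molecular clock d = 2μt, so t = d/(2μ) = 0.943428 / (2 × 6.4 × 10^-9) = 73.71 million years.

73.71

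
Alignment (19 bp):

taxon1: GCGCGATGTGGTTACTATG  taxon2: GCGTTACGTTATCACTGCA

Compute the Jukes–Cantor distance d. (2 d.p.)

The sequences differ at 9 of 19 sites (4, 5, 7, 10, 11, 13, 17, 18, 19), so p = 9/19 ≈ 0.473684.
d = −(3/4) ln(1 − 4p/3) = −0.75 ln(1 − 0.631579) = −0.75 ln(0.368421)
  = −0.75 × (-0.998529) = 0.748897 substitutions/site.

0.75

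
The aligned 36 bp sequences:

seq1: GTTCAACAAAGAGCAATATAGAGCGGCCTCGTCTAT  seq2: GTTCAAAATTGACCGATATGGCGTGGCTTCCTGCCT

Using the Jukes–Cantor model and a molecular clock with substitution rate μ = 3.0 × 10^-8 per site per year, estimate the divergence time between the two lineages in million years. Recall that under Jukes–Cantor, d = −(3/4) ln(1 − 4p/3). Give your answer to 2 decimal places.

8.21

The sequences differ at 13 of 36 sites, so p = 13/36 ≈ 0.361111.
d = −(3/4) ln(1 − 4p/3) = −0.75 ln(1 − 0.481481) = −0.75 ln(0.518519)
  = −0.75 × (-0.656779) = 0.492584 substitutions/site.
Under a molecular clock d = 2μt, so t = d/(2μ) = 0.492584 / (2 × 3.0 × 10^-8) = 8.21 million years.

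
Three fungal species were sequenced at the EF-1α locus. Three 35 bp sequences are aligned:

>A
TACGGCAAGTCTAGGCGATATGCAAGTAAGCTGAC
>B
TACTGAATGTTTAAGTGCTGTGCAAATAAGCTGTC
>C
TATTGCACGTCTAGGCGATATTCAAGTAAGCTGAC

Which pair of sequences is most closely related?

A and C

A–B: 10/35 differ, p = 0.286, d = 0.360.
A–C: 4/35 differ, p = 0.114, d = 0.124.
B–C: 11/35 differ, p = 0.314, d = 0.407.
The smallest distance is between A and C.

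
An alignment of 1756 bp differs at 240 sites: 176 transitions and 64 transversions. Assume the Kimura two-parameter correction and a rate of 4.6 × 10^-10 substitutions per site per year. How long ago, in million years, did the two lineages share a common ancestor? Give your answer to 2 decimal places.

P = 176/1756 ≈ 0.100228 and Q = 64/1756 ≈ 0.036446.
Under the Kimura two-parameter model, d = −½ ln(1 − 2P − Q) − ¼ ln(1 − 2Q).
1 − 2P − Q = 0.763098, giving −½ ln(0.763098) = 0.135184.
1 − 2Q = 0.927108, giving −¼ ln(0.927108) = 0.018921.
d = 0.135184 + 0.018921 = 0.154105.
Under a molecular clock d = 2μt, so t = d/(2μ) = 0.154105 / (2 × 4.6 × 10^-10) = 167.51 million years.

167.51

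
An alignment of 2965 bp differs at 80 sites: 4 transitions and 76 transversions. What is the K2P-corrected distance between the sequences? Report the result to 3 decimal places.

0.028

P = 4/2965 ≈ 0.001349 and Q = 76/2965 ≈ 0.025632.
Under the Kimura two-parameter model, d = −½ ln(1 − 2P − Q) − ¼ ln(1 − 2Q).
1 − 2P − Q = 0.97167, giving −½ ln(0.97167) = 0.014370.
1 − 2Q = 0.948736, giving −¼ ln(0.948736) = 0.013156.
d = 0.014370 + 0.013156 = 0.027526.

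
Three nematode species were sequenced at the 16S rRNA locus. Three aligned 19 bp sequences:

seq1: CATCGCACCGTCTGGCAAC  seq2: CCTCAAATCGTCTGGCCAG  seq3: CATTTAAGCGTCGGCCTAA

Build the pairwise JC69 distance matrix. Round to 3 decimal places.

d(seq1,seq2) = 0.410, d(seq1,seq3) = 0.618, d(seq2,seq3) = 0.618

seq1–seq2: 6/19 sites differ → p ≈ 0.315789, d = −0.75 ln(1 − 0.421052) = 0.409907 ≈ 0.410.
seq1–seq3: 8/19 sites differ → p ≈ 0.421053, d = −0.75 ln(1 − 0.561404) = 0.618132 ≈ 0.618.
seq2–seq3: 8/19 sites differ → p ≈ 0.421053, d = −0.75 ln(1 − 0.561404) = 0.618132 ≈ 0.618.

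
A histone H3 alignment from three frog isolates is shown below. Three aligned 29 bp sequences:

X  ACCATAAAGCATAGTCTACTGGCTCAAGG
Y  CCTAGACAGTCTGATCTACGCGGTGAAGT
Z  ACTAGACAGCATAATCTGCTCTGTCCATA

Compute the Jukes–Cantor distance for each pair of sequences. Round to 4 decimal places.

d(X,Y) = 0.6829, d(X,Z) = 0.5285, d(Y,Z) = 0.5285

X–Y: 13/29 sites differ → p ≈ 0.448276, d = −0.75 ln(1 − 0.597701) = 0.682920 ≈ 0.6829.
X–Z: 11/29 sites differ → p ≈ 0.37931, d = −0.75 ln(1 − 0.505747) = 0.528531 ≈ 0.5285.
Y–Z: 11/29 sites differ → p ≈ 0.37931, d = −0.75 ln(1 − 0.505747) = 0.528531 ≈ 0.5285.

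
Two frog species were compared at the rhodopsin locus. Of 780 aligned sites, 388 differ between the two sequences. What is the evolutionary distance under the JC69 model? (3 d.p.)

p = 388/780 ≈ 0.497436.
d = −(3/4) ln(1 − 4p/3) = −0.75 ln(1 − 0.663248) = −0.75 ln(0.336752)
  = −0.75 × (-1.088409) = 0.816307 substitutions/site.

0.816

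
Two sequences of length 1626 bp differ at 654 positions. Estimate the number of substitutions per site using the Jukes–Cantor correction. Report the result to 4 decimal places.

0.5764

p = 654/1626 ≈ 0.402214.
d = −(3/4) ln(1 − 4p/3) = −0.75 ln(1 − 0.536285) = −0.75 ln(0.463715)
  = −0.75 × (-0.768485) = 0.576364 substitutions/site.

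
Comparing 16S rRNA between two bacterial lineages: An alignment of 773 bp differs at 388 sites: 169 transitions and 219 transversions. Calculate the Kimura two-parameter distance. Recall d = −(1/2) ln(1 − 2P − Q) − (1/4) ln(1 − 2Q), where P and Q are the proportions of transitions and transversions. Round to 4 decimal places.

P = 169/773 ≈ 0.218629 and Q = 219/773 ≈ 0.283312.
Under the Kimura two-parameter model, d = −½ ln(1 − 2P − Q) − ¼ ln(1 − 2Q).
1 − 2P − Q = 0.27943, giving −½ ln(0.27943) = 0.637502.
1 − 2Q = 0.433376, giving −¼ ln(0.433376) = 0.209037.
d = 0.637502 + 0.209037 = 0.846539.

0.8465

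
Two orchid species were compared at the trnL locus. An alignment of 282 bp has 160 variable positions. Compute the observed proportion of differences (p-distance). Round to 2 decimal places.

p = 160/282 = 0.567375… ≈ 0.57 (to 2 d.p.).

0.57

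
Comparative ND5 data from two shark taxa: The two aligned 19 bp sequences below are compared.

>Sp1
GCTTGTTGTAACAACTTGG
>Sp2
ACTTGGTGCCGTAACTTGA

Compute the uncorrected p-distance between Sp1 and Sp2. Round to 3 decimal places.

0.368

The sequences differ at 7 of 19 positions (sites 1, 6, 9, 10, 11, 12, 19).
p = 7/19 = 0.368421… ≈ 0.368 (to 3 d.p.).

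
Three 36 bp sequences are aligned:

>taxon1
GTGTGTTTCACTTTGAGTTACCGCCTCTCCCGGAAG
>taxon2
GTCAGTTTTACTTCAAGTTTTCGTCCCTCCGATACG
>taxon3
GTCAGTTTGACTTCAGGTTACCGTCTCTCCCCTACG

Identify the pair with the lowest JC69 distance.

taxon1–taxon2: 13/36 differ, p = 0.361, d = 0.493.
taxon1–taxon3: 10/36 differ, p = 0.278, d = 0.347.
taxon2–taxon3: 7/36 differ, p = 0.194, d = 0.225.
The smallest distance is between taxon2 and taxon3.

taxon2 and taxon3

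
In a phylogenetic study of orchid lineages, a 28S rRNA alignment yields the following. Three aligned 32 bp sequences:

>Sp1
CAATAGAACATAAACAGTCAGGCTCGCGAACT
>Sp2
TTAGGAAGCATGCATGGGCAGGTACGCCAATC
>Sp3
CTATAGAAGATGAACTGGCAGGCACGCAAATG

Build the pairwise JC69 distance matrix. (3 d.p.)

Sp1–Sp2: 16/32 sites differ → p = 0.5, d = −0.75 ln(1 − 0.666667) = 0.823960 ≈ 0.824.
Sp1–Sp3: 9/32 sites differ → p = 0.28125, d = −0.75 ln(1 − 0.375) = 0.352503 ≈ 0.353.
Sp2–Sp3: 12/32 sites differ → p = 0.375, d = −0.75 ln(1 − 0.5) = 0.519860 ≈ 0.520.

d(Sp1,Sp2) = 0.824, d(Sp1,Sp3) = 0.353, d(Sp2,Sp3) = 0.520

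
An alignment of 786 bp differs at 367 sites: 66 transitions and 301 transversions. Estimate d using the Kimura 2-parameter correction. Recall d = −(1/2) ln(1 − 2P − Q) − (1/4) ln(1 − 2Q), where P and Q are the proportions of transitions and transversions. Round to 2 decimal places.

P = 66/786 ≈ 0.083969 and Q = 301/786 ≈ 0.382952.
Under the Kimura two-parameter model, d = −½ ln(1 − 2P − Q) − ¼ ln(1 − 2Q).
1 − 2P − Q = 0.44911, giving −½ ln(0.44911) = 0.400244.
1 − 2Q = 0.234096, giving −¼ ln(0.234096) = 0.363006.
d = 0.400244 + 0.363006 = 0.763250.

0.76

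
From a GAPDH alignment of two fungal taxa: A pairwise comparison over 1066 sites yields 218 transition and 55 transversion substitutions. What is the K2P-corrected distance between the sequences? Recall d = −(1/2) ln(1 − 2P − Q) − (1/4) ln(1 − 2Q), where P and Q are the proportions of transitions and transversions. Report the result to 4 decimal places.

0.3359

P = 218/1066 ≈ 0.204503 and Q = 55/1066 ≈ 0.051595.
Under the Kimura two-parameter model, d = −½ ln(1 − 2P − Q) − ¼ ln(1 − 2Q).
1 − 2P − Q = 0.539399, giving −½ ln(0.539399) = 0.308650.
1 − 2Q = 0.89681, giving −¼ ln(0.89681) = 0.027228.
d = 0.308650 + 0.027228 = 0.335878.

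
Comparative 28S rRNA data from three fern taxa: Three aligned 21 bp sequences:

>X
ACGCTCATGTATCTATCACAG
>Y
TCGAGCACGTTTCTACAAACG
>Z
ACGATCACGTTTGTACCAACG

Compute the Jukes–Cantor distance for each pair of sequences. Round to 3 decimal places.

d(X,Y) = 0.635, d(X,Z) = 0.441, d(Y,Z) = 0.220

X–Y: 9/21 sites differ → p ≈ 0.428571, d = −0.75 ln(1 − 0.571428) = 0.635472 ≈ 0.635.
X–Z: 7/21 sites differ → p ≈ 0.333333, d = −0.75 ln(1 − 0.444444) = 0.440839 ≈ 0.441.
Y–Z: 4/21 sites differ → p ≈ 0.190476, d = −0.75 ln(1 − 0.253968) = 0.219740 ≈ 0.220.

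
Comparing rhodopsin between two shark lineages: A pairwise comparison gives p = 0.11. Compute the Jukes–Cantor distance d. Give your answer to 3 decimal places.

d = −(3/4) ln(1 − 4p/3) = −0.75 ln(1 − 0.146667) = −0.75 ln(0.853333)
  = −0.75 × (-0.158605) = 0.118954 substitutions/site.

0.119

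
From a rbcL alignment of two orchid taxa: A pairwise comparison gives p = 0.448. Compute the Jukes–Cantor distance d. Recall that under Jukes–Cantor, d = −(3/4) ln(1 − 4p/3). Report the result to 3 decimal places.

0.682

d = −(3/4) ln(1 − 4p/3) = −0.75 ln(1 − 0.597333) = −0.75 ln(0.402667)
  = −0.75 × (-0.909645) = 0.682234 substitutions/site.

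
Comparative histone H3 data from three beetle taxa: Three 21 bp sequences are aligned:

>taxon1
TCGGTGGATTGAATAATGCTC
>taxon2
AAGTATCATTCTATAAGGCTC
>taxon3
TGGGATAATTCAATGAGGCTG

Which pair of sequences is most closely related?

taxon1–taxon2: 9/21 differ, p = 0.429, d = 0.635.
taxon1–taxon3: 8/21 differ, p = 0.381, d = 0.532.
taxon2–taxon3: 7/21 differ, p = 0.333, d = 0.441.
The smallest distance is between taxon2 and taxon3.

taxon2 and taxon3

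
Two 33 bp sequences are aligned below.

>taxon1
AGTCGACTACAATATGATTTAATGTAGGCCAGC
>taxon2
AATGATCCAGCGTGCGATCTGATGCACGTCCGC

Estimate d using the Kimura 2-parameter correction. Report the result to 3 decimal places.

Of 33 sites, 10 differences are transitions and 6 are transversions, so P = 10/33 ≈ 0.30303 and Q = 6/33 ≈ 0.181818.
Under the Kimura two-parameter model, d = −½ ln(1 − 2P − Q) − ¼ ln(1 − 2Q).
1 − 2P − Q = 0.212122, giving −½ ln(0.212122) = 0.775297.
1 − 2Q = 0.636364, giving −¼ ln(0.636364) = 0.112996.
d = 0.775297 + 0.112996 = 0.888293.

0.888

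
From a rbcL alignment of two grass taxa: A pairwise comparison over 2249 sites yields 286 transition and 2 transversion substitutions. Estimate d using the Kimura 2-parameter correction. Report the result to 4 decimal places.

0.1478

P = 286/2249 ≈ 0.127168 and Q = 2/2249 ≈ 0.000889.
Under the Kimura two-parameter model, d = −½ ln(1 − 2P − Q) − ¼ ln(1 − 2Q).
1 − 2P − Q = 0.744775, giving −½ ln(0.744775) = 0.147337.
1 − 2Q = 0.998222, giving −¼ ln(0.998222) = 0.000445.
d = 0.147337 + 0.000445 = 0.147782.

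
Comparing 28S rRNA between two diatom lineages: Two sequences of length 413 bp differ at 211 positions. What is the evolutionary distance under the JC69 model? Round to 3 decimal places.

p = 211/413 ≈ 0.510896.
d = −(3/4) ln(1 − 4p/3) = −0.75 ln(1 − 0.681195) = −0.75 ln(0.318805)
  = −0.75 × (-1.143176) = 0.857382 substitutions/site.

0.857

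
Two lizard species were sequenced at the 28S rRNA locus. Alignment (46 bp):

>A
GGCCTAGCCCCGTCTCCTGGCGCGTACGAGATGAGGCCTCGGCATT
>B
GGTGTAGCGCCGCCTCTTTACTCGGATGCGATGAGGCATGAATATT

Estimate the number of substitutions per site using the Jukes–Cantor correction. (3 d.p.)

The sequences differ at 16 of 46 sites, so p = 16/46 ≈ 0.347826.
d = −(3/4) ln(1 − 4p/3) = −0.75 ln(1 − 0.463768) = −0.75 ln(0.536232)
  = −0.75 × (-0.623188) = 0.467391 substitutions/site.

0.467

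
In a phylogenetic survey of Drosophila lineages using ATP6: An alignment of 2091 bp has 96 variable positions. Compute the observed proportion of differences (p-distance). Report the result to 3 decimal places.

p = 96/2091 = 0.045911… ≈ 0.046 (to 3 d.p.).

0.046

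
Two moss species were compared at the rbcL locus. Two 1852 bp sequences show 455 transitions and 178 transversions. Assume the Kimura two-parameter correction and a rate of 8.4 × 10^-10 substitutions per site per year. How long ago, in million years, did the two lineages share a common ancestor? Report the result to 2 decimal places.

P = 455/1852 ≈ 0.24568 and Q = 178/1852 ≈ 0.096112.
Under the Kimura two-parameter model, d = −½ ln(1 − 2P − Q) − ¼ ln(1 − 2Q).
1 − 2P − Q = 0.412528, giving −½ ln(0.412528) = 0.442726.
1 − 2Q = 0.807776, giving −¼ ln(0.807776) = 0.053368.
d = 0.442726 + 0.053368 = 0.496094.
Under a molecular clock d = 2μt, so t = d/(2μ) = 0.496094 / (2 × 8.4 × 10^-10) = 295.29 million years.

295.29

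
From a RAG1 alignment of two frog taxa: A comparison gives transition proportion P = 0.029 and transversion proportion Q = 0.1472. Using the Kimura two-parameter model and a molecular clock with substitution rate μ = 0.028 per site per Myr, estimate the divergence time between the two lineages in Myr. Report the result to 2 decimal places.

3.61

Under the Kimura two-parameter model, d = −½ ln(1 − 2P − Q) − ¼ ln(1 − 2Q).
1 − 2P − Q = 0.7948, giving −½ ln(0.7948) = 0.114832.
1 − 2Q = 0.7056, giving −¼ ln(0.7056) = 0.087177.
d = 0.114832 + 0.087177 = 0.202009.
Under a molecular clock d = 2μt, so t = d/(2μ) = 0.202009 / (2 × 0.028) = 3.61 Myr.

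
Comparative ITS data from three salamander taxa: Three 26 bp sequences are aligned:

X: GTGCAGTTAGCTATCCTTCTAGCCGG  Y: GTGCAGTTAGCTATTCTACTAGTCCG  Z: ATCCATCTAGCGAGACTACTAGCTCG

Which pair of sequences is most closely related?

X and Y

X–Y: 4/26 differ, p = 0.154, d = 0.172.
X–Z: 10/26 differ, p = 0.385, d = 0.539.
Y–Z: 9/26 differ, p = 0.346, d = 0.464.
The smallest distance is between X and Y.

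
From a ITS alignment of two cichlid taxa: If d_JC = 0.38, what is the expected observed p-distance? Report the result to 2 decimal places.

0.30

p = (3/4)(1 − e^(−4d/3)) = 0.75 × (1 − e^(-0.506667)) = 0.75 × (1 − 0.602500) = 0.298125.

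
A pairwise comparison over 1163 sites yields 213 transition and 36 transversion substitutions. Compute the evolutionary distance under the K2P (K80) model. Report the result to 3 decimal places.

0.269

P = 213/1163 ≈ 0.183147 and Q = 36/1163 ≈ 0.030954.
Under the Kimura two-parameter model, d = −½ ln(1 − 2P − Q) − ¼ ln(1 − 2Q).
1 − 2P − Q = 0.602752, giving −½ ln(0.602752) = 0.253125.
1 − 2Q = 0.938092, giving −¼ ln(0.938092) = 0.015977.
d = 0.253125 + 0.015977 = 0.269102.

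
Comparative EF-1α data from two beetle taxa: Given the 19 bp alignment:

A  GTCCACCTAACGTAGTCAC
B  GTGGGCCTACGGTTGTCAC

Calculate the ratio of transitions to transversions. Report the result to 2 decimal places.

0.20

Transitions are A↔G and C↔T; transversions are all other mismatches.
Transitions: 1. Transversions: 5.
R = 1/5 = 0.20.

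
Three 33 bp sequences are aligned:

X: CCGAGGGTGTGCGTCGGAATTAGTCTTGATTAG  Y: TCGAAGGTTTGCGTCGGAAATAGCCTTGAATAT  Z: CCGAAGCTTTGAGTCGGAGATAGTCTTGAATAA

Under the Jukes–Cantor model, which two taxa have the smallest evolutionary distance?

Y and Z

X–Y: 7/33 differ, p = 0.212, d = 0.249.
X–Z: 8/33 differ, p = 0.242, d = 0.293.
Y–Z: 6/33 differ, p = 0.182, d = 0.208.
The smallest distance is between Y and Z.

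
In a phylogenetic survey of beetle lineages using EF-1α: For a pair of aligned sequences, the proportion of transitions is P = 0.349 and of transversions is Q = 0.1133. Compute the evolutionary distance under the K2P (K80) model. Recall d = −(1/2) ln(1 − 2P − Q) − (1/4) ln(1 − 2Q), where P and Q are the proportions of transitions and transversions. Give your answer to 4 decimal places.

0.8980

Under the Kimura two-parameter model, d = −½ ln(1 − 2P − Q) − ¼ ln(1 − 2Q).
1 − 2P − Q = 0.1887, giving −½ ln(0.1887) = 0.833798.
1 − 2Q = 0.7734, giving −¼ ln(0.7734) = 0.064240.
d = 0.833798 + 0.064240 = 0.898038.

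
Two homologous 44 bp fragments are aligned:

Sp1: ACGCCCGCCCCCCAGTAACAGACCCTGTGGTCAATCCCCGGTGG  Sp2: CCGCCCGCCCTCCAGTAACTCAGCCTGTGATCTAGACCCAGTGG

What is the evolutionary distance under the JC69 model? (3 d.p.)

The sequences differ at 10 of 44 sites (1, 11, 20, 21, 23, 30, 33, 35, 36, 40), so p = 10/44 ≈ 0.227273.
d = −(3/4) ln(1 − 4p/3) = −0.75 ln(1 − 0.303031) = −0.75 ln(0.696969)
  = −0.75 × (-0.361014) = 0.270761 substitutions/site.

0.271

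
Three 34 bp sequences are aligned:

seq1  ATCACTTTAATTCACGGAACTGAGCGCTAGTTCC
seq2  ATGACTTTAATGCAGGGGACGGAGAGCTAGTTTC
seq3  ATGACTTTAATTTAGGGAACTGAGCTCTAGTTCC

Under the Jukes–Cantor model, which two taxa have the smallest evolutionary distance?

seq1 and seq3

seq1–seq2: 7/34 differ, p = 0.206, d = 0.241.
seq1–seq3: 4/34 differ, p = 0.118, d = 0.128.
seq2–seq3: 7/34 differ, p = 0.206, d = 0.241.
The smallest distance is between seq1 and seq3.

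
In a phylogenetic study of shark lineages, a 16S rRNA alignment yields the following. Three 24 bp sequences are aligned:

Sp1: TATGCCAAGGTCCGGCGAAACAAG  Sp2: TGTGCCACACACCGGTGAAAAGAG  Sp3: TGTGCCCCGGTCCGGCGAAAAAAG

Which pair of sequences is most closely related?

Sp1 and Sp3

Sp1–Sp2: 8/24 differ, p = 0.333, d = 0.441.
Sp1–Sp3: 4/24 differ, p = 0.167, d = 0.188.
Sp2–Sp3: 6/24 differ, p = 0.250, d = 0.304.
The smallest distance is between Sp1 and Sp3.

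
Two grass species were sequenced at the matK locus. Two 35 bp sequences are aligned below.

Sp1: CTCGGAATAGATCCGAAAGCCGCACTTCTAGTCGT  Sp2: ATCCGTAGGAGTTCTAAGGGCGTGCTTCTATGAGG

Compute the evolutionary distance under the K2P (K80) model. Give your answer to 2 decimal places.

0.79

Of 35 sites, 7 differences are transitions and 10 are transversions, so P = 7/35 = 0.2 and Q = 10/35 ≈ 0.285714.
Under the Kimura two-parameter model, d = −½ ln(1 − 2P − Q) − ¼ ln(1 − 2Q).
1 − 2P − Q = 0.314286, giving −½ ln(0.314286) = 0.578726.
1 − 2Q = 0.428572, giving −¼ ln(0.428572) = 0.211824.
d = 0.578726 + 0.211824 = 0.790550.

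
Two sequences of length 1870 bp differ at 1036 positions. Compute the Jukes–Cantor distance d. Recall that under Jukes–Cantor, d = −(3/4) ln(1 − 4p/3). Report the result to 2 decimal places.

p = 1036/1870 ≈ 0.554011.
d = −(3/4) ln(1 − 4p/3) = −0.75 ln(1 − 0.738681) = −0.75 ln(0.261319)
  = −0.75 × (-1.342013) = 1.006510 substitutions/site.

1.01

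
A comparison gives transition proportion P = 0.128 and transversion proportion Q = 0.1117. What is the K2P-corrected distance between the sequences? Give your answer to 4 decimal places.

0.2924

Under the Kimura two-parameter model, d = −½ ln(1 − 2P − Q) − ¼ ln(1 − 2Q).
1 − 2P − Q = 0.6323, giving −½ ln(0.6323) = 0.229196.
1 − 2Q = 0.7766, giving −¼ ln(0.7766) = 0.063207.
d = 0.229196 + 0.063207 = 0.292403.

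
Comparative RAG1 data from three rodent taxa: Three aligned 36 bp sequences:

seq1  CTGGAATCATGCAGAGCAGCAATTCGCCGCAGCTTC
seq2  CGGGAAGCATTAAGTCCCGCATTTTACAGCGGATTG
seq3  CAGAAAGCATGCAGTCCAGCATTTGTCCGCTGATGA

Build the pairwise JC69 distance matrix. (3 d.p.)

seq1–seq2: 14/36 sites differ → p ≈ 0.388889, d = −0.75 ln(1 − 0.518519) = 0.548166 ≈ 0.548.
seq1–seq3: 12/36 sites differ → p ≈ 0.333333, d = −0.75 ln(1 − 0.444444) = 0.440839 ≈ 0.441.
seq2–seq3: 11/36 sites differ → p ≈ 0.305556, d = −0.75 ln(1 − 0.407408) = 0.392437 ≈ 0.392.

d(seq1,seq2) = 0.548, d(seq1,seq3) = 0.441, d(seq2,seq3) = 0.392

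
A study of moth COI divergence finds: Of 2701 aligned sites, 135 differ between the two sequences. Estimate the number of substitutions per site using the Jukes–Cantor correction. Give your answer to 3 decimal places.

0.052

p = 135/2701 ≈ 0.049981.
d = −(3/4) ln(1 − 4p/3) = −0.75 ln(1 − 0.066641) = −0.75 ln(0.933359)
  = −0.75 × (-0.068965) = 0.051724 substitutions/site.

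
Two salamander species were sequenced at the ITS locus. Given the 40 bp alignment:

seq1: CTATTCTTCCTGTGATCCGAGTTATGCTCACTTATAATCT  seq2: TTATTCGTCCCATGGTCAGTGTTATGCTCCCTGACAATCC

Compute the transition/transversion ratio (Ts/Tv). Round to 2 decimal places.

1.20

Transitions are A↔G and C↔T; transversions are all other mismatches.
Transitions: 6. Transversions: 5.
R = 6/5 = 1.20.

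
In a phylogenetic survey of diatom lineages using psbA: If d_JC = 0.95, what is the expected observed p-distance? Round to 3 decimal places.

0.539

p = (3/4)(1 − e^(−4d/3)) = 0.75 × (1 − e^(-1.266667)) = 0.75 × (1 − 0.281769) = 0.538673.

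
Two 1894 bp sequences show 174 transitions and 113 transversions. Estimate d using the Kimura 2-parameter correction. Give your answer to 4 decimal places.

0.1712

P = 174/1894 ≈ 0.091869 and Q = 113/1894 ≈ 0.059662.
Under the Kimura two-parameter model, d = −½ ln(1 − 2P − Q) − ¼ ln(1 − 2Q).
1 − 2P − Q = 0.7566, giving −½ ln(0.7566) = 0.139460.
1 − 2Q = 0.880676, giving −¼ ln(0.880676) = 0.031766.
d = 0.139460 + 0.031766 = 0.171226.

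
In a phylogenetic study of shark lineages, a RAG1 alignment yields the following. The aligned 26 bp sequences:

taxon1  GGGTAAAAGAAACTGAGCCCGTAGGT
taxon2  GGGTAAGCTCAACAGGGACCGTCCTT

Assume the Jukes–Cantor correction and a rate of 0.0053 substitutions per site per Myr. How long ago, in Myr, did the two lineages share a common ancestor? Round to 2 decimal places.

The sequences differ at 10 of 26 sites (7, 8, 9, 10, 14, 16, 18, 23, 24, 25), so p = 10/26 ≈ 0.384615.
d = −(3/4) ln(1 − 4p/3) = −0.75 ln(1 − 0.51282) = −0.75 ln(0.48718)
  = −0.75 × (-0.719122) = 0.539342 substitutions/site.
Under a molecular clock d = 2μt, so t = d/(2μ) = 0.539342 / (2 × 0.0053) = 50.88 Myr.

50.88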